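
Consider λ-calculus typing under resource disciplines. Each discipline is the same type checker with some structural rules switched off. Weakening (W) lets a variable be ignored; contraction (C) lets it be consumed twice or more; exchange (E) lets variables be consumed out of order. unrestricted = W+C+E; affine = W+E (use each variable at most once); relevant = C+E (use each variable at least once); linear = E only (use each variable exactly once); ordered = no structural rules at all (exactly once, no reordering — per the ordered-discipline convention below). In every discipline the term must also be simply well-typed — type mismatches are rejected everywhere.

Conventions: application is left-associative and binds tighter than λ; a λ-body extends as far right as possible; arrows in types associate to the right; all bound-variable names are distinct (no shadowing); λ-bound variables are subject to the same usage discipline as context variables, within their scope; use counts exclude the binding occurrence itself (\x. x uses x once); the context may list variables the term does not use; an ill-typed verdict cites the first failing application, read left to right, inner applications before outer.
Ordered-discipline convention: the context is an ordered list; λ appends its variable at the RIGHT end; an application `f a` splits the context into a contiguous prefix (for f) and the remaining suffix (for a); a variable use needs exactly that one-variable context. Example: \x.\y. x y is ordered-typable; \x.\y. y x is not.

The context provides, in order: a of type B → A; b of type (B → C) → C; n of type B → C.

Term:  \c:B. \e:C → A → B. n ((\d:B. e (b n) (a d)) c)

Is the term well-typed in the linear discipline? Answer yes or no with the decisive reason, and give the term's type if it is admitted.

no — needs contraction — n ×2
use counts: a ×1, b ×1, n ×2, c (λ-bound) ×1, e (λ-bound) ×1, d (λ-bound) ×1
left-to-right use order: n, e, b, n, a, d, c
typing: well-typed at B → (C → A → B) → C
across the five disciplines: ordered ✗, linear ✗, affine ✗, relevant ✓, unrestricted ✓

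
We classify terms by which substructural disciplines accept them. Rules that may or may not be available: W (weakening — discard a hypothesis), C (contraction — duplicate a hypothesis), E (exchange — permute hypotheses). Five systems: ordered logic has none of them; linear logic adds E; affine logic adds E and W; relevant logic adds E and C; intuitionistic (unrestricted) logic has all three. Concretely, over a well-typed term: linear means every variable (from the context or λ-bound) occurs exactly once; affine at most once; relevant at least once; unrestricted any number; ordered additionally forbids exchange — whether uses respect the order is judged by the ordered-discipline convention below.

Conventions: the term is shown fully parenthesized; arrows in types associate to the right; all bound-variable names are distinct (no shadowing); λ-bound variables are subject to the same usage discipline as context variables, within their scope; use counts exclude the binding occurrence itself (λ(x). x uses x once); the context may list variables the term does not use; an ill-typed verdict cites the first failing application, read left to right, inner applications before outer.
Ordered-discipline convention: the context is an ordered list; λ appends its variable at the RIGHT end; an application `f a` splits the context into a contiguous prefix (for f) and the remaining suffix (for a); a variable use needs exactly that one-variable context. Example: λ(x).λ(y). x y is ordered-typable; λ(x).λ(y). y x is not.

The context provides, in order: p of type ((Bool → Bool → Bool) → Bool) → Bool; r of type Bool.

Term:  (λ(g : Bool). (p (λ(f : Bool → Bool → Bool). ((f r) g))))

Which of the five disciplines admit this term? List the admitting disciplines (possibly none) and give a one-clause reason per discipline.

admitting disciplines: linear, affine, relevant, unrestricted
use counts: p: 1×; r: 1×; g (bound): 1×; f (bound): 1×
uses in reading order: p, f, r, g
typing: the term checks, with type Bool → Bool
ordered: ✗, needs exchange: uses follow p, f, r, g
linear: ✓, each of p, r, g, f used exactly once
affine: ✓, none of p, r, g, f used more than once
relevant: ✓, none of p, r, g, f goes unused
unrestricted: ✓, simply typable at Bool → Bool; W, C, E all held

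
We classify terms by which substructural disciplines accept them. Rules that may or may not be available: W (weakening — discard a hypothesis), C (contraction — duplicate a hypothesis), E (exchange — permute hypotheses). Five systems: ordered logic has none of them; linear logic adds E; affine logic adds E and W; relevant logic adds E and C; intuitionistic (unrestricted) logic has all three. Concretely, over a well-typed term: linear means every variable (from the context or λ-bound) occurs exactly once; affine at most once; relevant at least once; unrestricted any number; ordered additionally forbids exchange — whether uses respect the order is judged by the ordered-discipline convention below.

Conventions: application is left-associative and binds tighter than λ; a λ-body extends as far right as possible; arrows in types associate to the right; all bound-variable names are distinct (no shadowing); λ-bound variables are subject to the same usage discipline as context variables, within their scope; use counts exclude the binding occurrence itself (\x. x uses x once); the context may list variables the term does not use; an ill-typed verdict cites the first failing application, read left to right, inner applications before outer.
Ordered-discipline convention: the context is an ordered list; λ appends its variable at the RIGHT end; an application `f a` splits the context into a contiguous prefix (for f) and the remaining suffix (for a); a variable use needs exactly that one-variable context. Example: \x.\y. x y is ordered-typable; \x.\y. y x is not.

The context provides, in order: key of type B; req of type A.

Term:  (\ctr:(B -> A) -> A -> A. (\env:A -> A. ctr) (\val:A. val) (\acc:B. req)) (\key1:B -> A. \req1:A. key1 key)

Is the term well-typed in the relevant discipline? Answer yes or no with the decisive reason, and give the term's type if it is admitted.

no — env, acc, req1 left unused
use counts: key=1; req=1; ctr [bound]=1; env [bound]=0; val [bound]=1; acc [bound]=0; key1 [bound]=1; req1 [bound]=0
uses in reading order: ctr, val, req, key1, key
typing: well-typed — term : A -> A
summary: ordered ✗ | linear ✗ | affine ✓ | relevant ✗ | unrestricted ✓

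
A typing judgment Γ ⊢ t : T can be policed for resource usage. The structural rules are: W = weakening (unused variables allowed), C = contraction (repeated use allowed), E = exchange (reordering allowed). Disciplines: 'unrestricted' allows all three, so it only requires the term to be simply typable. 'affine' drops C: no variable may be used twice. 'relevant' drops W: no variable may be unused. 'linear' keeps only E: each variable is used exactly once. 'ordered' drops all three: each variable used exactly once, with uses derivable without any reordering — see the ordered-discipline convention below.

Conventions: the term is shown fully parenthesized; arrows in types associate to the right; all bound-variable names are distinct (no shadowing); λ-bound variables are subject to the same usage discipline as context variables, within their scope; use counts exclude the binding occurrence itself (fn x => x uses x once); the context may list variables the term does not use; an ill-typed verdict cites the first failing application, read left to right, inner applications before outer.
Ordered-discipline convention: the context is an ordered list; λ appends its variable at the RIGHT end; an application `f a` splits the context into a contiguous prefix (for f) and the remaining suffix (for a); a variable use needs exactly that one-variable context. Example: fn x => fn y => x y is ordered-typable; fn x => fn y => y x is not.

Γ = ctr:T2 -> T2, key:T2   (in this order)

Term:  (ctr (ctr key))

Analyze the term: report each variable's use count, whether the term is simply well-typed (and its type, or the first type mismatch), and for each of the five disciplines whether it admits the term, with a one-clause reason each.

usage: ctr: 2×, key: 1×
left-to-right use order: ctr, ctr, key
typing: well-typed — term : T2
ordered: ✗ — ctr ×2 used more than once (contraction)
linear: ✗ — ctr ×2 used more than once (contraction)
affine: ✗ — ctr ×2 used more than once (contraction)
relevant: ✓ — ctr, key: all used, weakening unneeded
unrestricted: ✓ — typability at T2 is all that's needed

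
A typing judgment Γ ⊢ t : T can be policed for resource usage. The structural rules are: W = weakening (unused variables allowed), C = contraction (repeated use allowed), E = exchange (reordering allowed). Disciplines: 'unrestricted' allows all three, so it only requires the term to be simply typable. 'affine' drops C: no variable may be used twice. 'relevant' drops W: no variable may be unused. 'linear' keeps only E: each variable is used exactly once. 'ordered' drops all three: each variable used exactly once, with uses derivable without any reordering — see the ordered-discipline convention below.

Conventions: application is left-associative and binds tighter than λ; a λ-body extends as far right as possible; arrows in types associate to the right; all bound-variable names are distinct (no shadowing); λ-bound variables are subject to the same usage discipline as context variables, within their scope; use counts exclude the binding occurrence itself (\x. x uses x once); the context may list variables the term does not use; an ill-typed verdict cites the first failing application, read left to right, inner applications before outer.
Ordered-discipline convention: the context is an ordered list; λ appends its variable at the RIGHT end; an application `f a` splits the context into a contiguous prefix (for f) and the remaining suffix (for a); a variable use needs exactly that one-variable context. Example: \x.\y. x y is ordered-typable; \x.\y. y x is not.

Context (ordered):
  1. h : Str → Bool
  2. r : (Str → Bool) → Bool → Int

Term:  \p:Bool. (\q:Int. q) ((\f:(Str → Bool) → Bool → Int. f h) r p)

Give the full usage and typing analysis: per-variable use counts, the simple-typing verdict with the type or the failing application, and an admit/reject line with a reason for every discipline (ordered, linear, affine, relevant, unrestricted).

counts: h ×1, r ×1, p (bound) ×1, q (bound) ×1, f (bound) ×1
uses in reading order: q, f, h, r, p
typing: well-typed — term : Bool → Int
ordered: ✗, no contiguous prefix/suffix split fits q, f, h, r, p
linear: ✓, single use per variable (h, r, p, q, f)
affine: ✓, at most one use each (h, r, p, q, f)
relevant: ✓, at least one use each (h, r, p, q, f)
unrestricted: ✓, well-typed at Bool → Int; no restrictions here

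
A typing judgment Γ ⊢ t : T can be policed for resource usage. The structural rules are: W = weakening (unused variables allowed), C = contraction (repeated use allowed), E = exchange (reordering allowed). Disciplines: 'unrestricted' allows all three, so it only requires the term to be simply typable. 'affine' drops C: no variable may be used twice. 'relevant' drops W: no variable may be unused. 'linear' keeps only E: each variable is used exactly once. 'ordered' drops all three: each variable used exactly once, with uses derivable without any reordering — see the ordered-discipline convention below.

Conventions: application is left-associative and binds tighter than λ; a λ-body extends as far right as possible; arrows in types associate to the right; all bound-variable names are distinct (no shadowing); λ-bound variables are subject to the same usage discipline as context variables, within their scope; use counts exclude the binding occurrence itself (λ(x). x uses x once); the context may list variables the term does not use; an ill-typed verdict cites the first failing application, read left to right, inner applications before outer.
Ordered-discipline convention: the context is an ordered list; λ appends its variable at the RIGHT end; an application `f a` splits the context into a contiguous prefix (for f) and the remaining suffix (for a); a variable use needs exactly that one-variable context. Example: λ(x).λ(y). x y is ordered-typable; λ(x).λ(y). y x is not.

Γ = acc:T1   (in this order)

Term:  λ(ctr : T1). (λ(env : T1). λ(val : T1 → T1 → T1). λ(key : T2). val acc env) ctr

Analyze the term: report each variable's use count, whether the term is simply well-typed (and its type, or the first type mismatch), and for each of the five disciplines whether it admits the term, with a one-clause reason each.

variable uses: acc: 1×; ctr [bound]: 1×; env [bound]: 1×; val [bound]: 1×; key [bound]: 0×
order of uses: val, acc, env, ctr
typing: ✓ — T1 → (T1 → T1 → T1) → T2 → T1
ordered ✗ (key left unused)
linear ✗ (key left unused)
affine ✓ (none of acc, ctr, env, val, key used more than once)
relevant ✗ (key left unused)
unrestricted ✓ (typability at T1 → (T1 → T1 → T1) → T2 → T1 is all that's needed)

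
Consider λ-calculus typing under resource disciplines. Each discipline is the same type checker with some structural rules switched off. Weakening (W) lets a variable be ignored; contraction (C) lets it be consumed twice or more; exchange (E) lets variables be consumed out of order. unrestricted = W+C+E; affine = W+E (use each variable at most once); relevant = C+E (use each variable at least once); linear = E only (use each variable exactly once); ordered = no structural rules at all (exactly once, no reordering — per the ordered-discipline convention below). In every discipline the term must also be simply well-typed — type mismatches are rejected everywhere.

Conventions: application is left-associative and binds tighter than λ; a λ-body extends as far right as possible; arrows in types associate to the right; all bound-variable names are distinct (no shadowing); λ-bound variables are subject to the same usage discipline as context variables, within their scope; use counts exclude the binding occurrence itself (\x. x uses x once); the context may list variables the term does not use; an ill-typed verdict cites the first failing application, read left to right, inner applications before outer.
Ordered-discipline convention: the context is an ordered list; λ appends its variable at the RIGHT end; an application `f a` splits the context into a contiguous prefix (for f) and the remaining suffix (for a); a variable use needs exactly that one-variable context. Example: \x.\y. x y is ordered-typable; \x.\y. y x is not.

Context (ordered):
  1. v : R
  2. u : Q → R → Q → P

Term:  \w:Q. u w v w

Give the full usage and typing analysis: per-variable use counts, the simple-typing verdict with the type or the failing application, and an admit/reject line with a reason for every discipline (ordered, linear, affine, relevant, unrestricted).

counts: v ×1; u ×1; w (bound) ×2
order of uses: u, w, v, w
typing: well-typed at Q → P
ordered: ✗ — repeated use of w ×2
linear: ✗ — repeated use of w ×2
affine: ✗ — repeated use of w ×2
relevant: ✓ — at least one use each (v, u, w)
unrestricted: ✓ — type-checks (Q → P) and nothing is barred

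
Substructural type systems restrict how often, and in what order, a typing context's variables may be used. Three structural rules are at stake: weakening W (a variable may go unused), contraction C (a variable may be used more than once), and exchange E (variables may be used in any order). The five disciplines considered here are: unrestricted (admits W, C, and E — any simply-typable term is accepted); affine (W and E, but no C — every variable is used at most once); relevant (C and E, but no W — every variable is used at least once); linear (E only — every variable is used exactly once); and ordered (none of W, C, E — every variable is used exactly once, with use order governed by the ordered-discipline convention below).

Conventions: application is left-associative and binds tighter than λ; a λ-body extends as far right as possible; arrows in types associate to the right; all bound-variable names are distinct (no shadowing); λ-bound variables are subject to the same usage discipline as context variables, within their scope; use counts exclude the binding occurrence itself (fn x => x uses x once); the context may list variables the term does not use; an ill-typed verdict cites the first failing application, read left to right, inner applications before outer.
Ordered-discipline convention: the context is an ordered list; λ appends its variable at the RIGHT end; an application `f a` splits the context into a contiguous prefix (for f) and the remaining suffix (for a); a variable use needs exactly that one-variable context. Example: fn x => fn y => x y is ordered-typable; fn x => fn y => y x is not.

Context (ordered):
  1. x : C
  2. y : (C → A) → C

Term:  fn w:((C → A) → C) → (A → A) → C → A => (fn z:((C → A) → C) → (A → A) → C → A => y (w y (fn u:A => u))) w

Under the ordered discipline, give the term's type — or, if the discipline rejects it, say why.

not well-typed under ordered — needs contraction — y ×2, w ×2; needs weakening: x, z unused
usage: x ×0; y ×2; w [bound] ×2; z [bound] ×0; u [bound] ×1
use order (left to right): y, w, y, u, w
typing: the term checks, with type (((C → A) → C) → (A → A) → C → A) → C
across the five disciplines: ordered ✗, linear ✗, affine ✗, relevant ✗, unrestricted ✓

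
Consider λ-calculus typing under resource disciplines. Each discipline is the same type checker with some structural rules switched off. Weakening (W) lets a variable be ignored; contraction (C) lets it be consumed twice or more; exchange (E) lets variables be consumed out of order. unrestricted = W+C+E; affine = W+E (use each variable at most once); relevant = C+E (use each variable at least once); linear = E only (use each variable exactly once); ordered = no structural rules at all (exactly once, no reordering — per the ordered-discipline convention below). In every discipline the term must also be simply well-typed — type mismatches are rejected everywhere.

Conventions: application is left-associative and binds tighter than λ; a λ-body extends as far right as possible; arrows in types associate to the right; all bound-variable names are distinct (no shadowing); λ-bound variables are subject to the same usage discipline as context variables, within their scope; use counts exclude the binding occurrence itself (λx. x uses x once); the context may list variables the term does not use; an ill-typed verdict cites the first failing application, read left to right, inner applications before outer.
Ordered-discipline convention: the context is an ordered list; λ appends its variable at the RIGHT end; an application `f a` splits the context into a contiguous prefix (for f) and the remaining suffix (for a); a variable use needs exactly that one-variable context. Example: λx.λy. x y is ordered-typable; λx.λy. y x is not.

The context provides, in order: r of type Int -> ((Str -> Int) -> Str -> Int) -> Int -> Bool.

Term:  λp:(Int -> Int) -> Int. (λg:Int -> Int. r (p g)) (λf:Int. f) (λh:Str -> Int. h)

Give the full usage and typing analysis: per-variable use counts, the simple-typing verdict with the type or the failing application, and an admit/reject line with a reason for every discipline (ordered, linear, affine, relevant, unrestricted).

counts: r=1, p (bound)=1, g (bound)=1, f (bound)=1, h (bound)=1
uses in reading order: r, p, g, f, h
typing: well-typed — term : ((Int -> Int) -> Int) -> Int -> Bool
ordered ✓ (r, p, g, f, h: once each, no exchange needed)
linear ✓ (single use per variable (r, p, g, f, h))
affine ✓ (no duplicate uses among r, p, g, f, h)
relevant ✓ (r, p, g, f, h: all used, weakening unneeded)
unrestricted ✓ (simply typable at ((Int -> Int) -> Int) -> Int -> Bool; W, C, E all held)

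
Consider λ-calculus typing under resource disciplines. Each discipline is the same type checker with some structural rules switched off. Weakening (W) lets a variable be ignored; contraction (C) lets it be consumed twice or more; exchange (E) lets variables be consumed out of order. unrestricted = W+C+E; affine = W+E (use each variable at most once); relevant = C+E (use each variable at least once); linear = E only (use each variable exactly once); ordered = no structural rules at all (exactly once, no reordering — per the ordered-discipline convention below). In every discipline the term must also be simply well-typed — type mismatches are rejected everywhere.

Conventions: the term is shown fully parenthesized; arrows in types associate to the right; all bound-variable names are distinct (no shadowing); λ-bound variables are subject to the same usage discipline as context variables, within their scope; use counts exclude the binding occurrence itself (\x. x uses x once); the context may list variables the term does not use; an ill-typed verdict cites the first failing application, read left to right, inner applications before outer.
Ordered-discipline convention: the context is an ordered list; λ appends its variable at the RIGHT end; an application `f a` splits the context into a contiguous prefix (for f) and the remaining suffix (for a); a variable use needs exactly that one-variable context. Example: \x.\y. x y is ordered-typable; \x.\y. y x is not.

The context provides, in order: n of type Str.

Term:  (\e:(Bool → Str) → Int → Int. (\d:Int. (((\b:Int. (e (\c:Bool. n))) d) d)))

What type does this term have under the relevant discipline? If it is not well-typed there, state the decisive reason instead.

not well-typed under relevant — needs weakening: b, c unused
variable uses: n: 1×, e [bound]: 1×, d [bound]: 2×, b [bound]: 0×, c [bound]: 0×
left-to-right use order: e, n, d, d
typing: well-typed at ((Bool → Str) → Int → Int) → Int → Int
summary: ordered ✗; linear ✗; affine ✗; relevant ✗; unrestricted ✓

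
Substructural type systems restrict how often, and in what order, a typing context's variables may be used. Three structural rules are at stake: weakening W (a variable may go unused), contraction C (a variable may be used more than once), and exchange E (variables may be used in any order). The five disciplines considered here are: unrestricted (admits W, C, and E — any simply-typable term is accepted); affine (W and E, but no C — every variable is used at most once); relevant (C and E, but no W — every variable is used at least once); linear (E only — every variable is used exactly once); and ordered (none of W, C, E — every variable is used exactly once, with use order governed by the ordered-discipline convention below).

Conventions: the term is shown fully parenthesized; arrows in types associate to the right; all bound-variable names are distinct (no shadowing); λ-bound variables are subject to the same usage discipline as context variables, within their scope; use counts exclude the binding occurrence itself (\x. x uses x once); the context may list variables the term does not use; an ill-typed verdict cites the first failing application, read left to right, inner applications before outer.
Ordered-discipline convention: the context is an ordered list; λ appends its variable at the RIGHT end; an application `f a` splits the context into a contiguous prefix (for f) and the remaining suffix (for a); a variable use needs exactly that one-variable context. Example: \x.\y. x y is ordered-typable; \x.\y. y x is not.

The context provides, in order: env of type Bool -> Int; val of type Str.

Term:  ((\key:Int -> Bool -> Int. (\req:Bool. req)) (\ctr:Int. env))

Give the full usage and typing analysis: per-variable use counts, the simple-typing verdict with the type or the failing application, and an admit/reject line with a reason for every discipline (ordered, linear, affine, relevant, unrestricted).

variable uses: env ×1; val ×0; key (bound) ×0; req (bound) ×1; ctr (bound) ×0
order of uses: req, env
typing: ✓ — Bool -> Bool
ordered ✗ (needs weakening: val, key, ctr unused)
linear ✗ (needs weakening: val, key, ctr unused)
affine ✓ (no duplicate uses among env, val, key, req, ctr)
relevant ✗ (needs weakening: val, key, ctr unused)
unrestricted ✓ (simply typable at Bool -> Bool; W, C, E all held)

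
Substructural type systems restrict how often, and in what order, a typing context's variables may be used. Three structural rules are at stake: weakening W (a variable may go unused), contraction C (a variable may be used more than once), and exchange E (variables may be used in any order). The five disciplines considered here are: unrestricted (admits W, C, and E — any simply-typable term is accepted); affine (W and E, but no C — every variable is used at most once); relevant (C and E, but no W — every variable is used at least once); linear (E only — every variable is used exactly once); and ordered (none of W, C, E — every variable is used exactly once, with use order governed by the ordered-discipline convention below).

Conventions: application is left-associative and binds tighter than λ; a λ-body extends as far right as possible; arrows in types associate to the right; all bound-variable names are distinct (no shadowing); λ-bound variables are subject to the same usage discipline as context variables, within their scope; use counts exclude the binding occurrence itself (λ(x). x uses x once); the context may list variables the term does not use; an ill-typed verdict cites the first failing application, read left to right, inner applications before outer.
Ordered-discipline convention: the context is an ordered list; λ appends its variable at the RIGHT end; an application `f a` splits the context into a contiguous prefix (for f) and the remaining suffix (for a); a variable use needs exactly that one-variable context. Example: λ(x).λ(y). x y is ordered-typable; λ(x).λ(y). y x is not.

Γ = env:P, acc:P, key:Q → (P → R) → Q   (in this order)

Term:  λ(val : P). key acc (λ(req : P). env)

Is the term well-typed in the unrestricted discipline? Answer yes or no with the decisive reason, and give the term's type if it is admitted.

no — the type mismatch rejects it
use counts: env=1, acc=1, key=1, val (bound)=0, req (bound)=0
uses in reading order: key, acc, env
typing: ill-typed: an argument P mismatches the expected Q
all disciplines: ordered ✗ | linear ✗ | affine ✗ | relevant ✗ | unrestricted ✗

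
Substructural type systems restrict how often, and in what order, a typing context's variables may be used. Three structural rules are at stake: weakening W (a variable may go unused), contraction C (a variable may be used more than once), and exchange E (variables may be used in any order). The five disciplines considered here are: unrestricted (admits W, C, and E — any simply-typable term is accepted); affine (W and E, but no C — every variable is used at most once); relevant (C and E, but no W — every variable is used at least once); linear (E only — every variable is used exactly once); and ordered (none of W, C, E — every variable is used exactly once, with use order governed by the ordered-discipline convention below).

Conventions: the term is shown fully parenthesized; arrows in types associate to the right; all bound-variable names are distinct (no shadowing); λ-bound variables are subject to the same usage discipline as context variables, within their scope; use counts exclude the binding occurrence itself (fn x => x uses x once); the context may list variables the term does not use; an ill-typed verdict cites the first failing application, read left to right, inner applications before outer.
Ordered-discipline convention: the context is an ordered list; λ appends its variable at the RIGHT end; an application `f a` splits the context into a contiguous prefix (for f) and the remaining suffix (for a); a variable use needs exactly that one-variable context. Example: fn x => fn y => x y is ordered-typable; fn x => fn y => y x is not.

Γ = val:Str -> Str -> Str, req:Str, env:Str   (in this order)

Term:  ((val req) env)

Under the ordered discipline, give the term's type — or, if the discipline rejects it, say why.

term : Str
usage: val: 1, req: 1, env: 1
left-to-right use order: val, req, env
typing: well-typed — term : Str
across the five disciplines: ordered ✓, linear ✓, affine ✓, relevant ✓, unrestricted ✓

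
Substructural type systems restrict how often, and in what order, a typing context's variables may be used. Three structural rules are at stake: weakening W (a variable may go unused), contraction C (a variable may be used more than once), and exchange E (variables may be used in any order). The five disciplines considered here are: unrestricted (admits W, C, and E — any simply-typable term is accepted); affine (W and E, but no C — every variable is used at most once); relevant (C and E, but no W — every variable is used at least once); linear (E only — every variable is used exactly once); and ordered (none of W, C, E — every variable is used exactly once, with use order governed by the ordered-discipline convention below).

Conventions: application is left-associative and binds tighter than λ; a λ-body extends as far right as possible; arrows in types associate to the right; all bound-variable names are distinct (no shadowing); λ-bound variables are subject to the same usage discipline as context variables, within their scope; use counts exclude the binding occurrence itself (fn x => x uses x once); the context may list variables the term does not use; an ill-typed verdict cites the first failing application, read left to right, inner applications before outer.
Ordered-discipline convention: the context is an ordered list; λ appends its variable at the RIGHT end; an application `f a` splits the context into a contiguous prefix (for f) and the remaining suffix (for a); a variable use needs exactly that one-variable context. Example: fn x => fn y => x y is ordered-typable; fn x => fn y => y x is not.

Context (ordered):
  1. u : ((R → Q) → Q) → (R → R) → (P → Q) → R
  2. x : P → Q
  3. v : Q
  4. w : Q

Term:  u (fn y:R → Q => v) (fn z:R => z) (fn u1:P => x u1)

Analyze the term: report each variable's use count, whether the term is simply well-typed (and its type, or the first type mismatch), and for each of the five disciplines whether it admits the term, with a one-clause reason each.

use counts: u=1; x=1; v=1; w=0; y (λ-bound)=0; z (λ-bound)=1; u1 (λ-bound)=1
use order (left to right): u, v, z, x, u1
typing: ✓ — R
ordered: ✗ — needs weakening: w, y unused
linear: ✗ — needs weakening: w, y unused
affine: ✓ — none of u, x, v, w, y, z, u1 used more than once
relevant: ✗ — needs weakening: w, y unused
unrestricted: ✓ — type-checks (R) and nothing is barred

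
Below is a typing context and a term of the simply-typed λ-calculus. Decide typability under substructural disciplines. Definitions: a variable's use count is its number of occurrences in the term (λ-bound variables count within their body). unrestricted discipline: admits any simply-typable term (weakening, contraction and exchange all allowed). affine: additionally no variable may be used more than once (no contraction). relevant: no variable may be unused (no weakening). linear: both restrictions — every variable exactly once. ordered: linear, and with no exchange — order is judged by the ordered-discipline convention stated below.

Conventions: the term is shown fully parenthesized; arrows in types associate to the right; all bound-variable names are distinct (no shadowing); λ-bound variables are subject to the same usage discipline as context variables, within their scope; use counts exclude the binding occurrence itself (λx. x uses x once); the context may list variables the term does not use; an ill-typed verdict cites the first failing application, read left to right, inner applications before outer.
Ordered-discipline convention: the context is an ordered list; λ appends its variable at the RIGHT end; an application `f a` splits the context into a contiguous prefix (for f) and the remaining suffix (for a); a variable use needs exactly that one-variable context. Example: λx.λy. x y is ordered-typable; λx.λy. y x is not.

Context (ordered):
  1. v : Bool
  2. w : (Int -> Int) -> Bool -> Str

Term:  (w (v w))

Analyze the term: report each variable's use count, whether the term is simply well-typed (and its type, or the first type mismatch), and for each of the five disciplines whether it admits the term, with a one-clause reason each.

counts: v: 1×; w: 2×
uses in reading order: w, v, w
typing: ill-typed: non-function type Bool applied to an argument
ordered ✗ (not simply typable)
linear ✗ (fails simple typing)
affine ✗ (a type mismatch blocks all five)
relevant ✗ (the type mismatch rejects it)
unrestricted ✗ (not simply typable)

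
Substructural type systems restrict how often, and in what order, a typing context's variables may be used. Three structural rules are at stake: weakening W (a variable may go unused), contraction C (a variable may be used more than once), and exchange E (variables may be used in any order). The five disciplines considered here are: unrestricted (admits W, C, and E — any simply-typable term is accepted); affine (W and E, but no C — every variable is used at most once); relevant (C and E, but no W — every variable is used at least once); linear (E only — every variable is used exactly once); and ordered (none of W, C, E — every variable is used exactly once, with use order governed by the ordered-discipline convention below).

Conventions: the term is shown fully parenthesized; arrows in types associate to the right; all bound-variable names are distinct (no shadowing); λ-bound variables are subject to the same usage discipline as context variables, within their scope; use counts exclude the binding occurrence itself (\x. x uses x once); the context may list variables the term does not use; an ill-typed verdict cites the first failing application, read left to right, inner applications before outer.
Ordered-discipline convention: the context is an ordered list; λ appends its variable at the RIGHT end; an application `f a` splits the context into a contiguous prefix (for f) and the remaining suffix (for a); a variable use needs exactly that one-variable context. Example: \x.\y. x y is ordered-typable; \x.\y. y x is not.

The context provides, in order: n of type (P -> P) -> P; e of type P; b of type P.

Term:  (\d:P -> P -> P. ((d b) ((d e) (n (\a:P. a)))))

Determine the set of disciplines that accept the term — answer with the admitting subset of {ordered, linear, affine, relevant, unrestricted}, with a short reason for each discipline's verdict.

accepted by: relevant, unrestricted
counts: n: 1×; e: 1×; b: 1×; d (bound): 2×; a (bound): 1×
left-to-right use order: d, b, d, e, n, a
typing: the term checks, with type (P -> P -> P) -> P
ordered: ✗ — repeated use of d ×2
linear: ✗ — repeated use of d ×2
affine: ✗ — repeated use of d ×2
relevant: ✓ — every one of n, e, b, d, a appears
unrestricted: ✓ — well-typed at (P -> P -> P) -> P; no restrictions here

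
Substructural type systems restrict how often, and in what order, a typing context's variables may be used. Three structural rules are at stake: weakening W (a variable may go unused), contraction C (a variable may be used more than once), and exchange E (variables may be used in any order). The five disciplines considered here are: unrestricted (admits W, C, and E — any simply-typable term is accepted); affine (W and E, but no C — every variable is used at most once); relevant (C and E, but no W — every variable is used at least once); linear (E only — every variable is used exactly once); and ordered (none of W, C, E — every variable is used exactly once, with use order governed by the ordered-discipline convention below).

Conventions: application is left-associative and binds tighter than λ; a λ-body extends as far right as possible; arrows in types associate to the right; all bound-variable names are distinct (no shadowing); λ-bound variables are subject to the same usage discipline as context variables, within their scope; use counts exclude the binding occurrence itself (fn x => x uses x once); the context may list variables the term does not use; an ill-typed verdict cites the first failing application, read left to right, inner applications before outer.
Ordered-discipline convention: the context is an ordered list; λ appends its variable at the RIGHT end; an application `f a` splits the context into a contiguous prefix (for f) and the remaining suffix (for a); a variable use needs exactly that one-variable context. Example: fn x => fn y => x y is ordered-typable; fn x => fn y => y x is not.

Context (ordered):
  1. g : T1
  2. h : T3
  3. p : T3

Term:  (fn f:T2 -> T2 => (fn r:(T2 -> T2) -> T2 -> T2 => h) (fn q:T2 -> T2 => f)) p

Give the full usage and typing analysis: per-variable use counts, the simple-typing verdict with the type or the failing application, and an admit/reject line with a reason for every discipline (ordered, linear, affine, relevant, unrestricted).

counts: g ×0; h ×1; p ×1; f [bound] ×1; r [bound] ×0; q [bound] ×0
use order (left to right): h, f, p
typing: ill-typed: a function awaiting T2 -> T2 gets T3
ordered: ✗, the type mismatch rejects it
linear: ✗, not simply typable
affine: ✗, fails simple typing
relevant: ✗, a type mismatch blocks all five
unrestricted: ✗, the type mismatch rejects it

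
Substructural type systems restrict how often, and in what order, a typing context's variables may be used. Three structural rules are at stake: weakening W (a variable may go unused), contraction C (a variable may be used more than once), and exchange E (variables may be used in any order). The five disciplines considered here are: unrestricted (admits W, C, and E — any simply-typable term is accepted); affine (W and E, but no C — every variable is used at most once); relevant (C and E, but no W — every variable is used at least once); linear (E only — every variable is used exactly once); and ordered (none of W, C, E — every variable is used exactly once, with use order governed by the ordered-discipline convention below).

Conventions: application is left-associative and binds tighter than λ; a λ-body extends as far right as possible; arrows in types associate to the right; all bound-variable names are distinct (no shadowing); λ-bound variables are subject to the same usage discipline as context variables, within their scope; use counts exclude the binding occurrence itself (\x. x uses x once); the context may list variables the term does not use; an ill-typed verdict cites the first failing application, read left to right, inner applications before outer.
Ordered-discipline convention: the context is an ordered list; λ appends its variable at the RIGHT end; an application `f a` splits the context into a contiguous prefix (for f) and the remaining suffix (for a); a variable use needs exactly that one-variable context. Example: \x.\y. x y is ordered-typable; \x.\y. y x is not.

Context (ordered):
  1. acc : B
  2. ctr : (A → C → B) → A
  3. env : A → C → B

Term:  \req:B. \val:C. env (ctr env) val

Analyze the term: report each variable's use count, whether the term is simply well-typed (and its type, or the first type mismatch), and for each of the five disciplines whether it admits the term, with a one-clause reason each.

usage: acc ×0, ctr ×1, env ×2, req (λ-bound) ×0, val (λ-bound) ×1
order of uses: env, ctr, env, val
typing: well-typed — term : B → C → B
ordered: ✗, needs contraction — env ×2; needs weakening: acc, req unused
linear: ✗, needs contraction — env ×2; needs weakening: acc, req unused
affine: ✗, needs contraction — env ×2
relevant: ✗, needs weakening: acc, req unused
unrestricted: ✓, simply typable at B → C → B; W, C, E all held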